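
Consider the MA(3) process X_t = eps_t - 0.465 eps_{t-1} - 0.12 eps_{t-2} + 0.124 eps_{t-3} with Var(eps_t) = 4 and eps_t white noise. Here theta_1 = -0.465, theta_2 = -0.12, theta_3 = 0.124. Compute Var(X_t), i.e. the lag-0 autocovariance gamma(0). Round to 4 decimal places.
\gamma(0) = 4.9840

For an MA(q) process X_t = eps_t + sum_i theta_i eps_{t-i} with
Var(eps_t) = sigma^2, the variance is
  gamma(0) = sigma^2 * (1 + sum_i theta_i^2).
  sum_i theta_i^2 = (-0.465)^2 + (-0.12)^2 + (0.124)^2 = 0.216225 + 0.0144 + 0.015376 = 0.246001.
  gamma(0) = 4 * (1 + 0.246001) = 4 * 1.246001 = 4.984004, which rounds to 4.9840.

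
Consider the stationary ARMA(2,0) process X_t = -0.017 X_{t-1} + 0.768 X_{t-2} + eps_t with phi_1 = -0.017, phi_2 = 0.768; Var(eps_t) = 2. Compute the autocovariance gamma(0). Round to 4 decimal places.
\gamma(0) = 4.9023

Multiply the model equation by X_{t-k} and take expectations. With theta_0 = psi_0 = 1 and psi_j the MA(infinity) weights, this gives
  gamma(k) - sum_i phi_i gamma(k-i) = c_k,
  c_k = sigma^2 * sum_{j=k..q} theta_j psi_{j-k}   (c_k = 0 for k > q),
using gamma(-m) = gamma(m).
Pure AR (q = 0): c_0 = sigma^2 = 2, c_k = 0 for k >= 1.
Equations for k = 0, 1, 2 (AR order 2, c_2 = 0):
  (E0) gamma(0) = phi_1 gamma(1) + phi_2 gamma(2) + c_0
  (E1) gamma(1) = phi_1 gamma(0) + phi_2 gamma(1) + c_1
  (E2) gamma(2) = phi_1 gamma(1) + phi_2 gamma(0)
From (E1): gamma(1) = A gamma(0) + B with
  A = phi_1 / (1 - phi_2) = -0.017 / 0.232 = -0.073276,   B = c_1 / (1 - phi_2) = 0 / 0.232 = 0.
Insert (E2) into (E0): gamma(0) (1 - phi_2^2) = phi_1 (1 + phi_2) gamma(1) + c_0.
  phi_1 (1 + phi_2) = (-0.017)(1.768) = -0.030056,   1 - phi_2^2 = 0.410176.
Replace gamma(1) by A gamma(0) + B and collect gamma(0):
  gamma(0) [0.410176 - (-0.030056)(-0.073276)] = c_0 = 2
  gamma(0) * 0.407974 = 2
  gamma(0) = 2 / 0.407974 = 4.902278.
Therefore gamma(0) = 4.9023 (to 4 decimal places).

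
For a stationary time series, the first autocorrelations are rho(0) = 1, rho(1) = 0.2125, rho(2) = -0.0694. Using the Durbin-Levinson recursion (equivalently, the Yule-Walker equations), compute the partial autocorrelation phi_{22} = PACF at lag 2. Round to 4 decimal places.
\phi_{22} = -0.1200

The PACF at lag k is phi_{kk}, the last component of the solution
to the Yule-Walker system G_k phi = r_k where
  (G_k)_{ij} = rho(|i - j|), (r_k)_i = rho(i), i,j = 1..k.
Equivalently, Durbin-Levinson gives phi_{kk} iteratively:
  phi_{11} = rho(1)
  phi_{kk} = [rho(k) - sum_{j=1..k-1} phi_{k-1,j} rho(k-j)]
            / [1 - sum_{j=1..k-1} phi_{k-1,j} rho(j)],
  phi_{k,j} = phi_{k-1,j} - phi_{kk} phi_{k-1,k-j},  j = 1..k-1.
Step k = 1:
  phi_11 = rho(1) = 0.2125.
Step k = 2:
  phi_22 = [rho(2) - phi_11 rho(1)] / [1 - phi_11 rho(1)] = [-0.0694 - (0.2125)(0.2125)] / [1 - (0.2125)(0.2125)]
         = -0.11455625 / 0.95484375 = -0.12.
Therefore phi_{22} = -0.1200.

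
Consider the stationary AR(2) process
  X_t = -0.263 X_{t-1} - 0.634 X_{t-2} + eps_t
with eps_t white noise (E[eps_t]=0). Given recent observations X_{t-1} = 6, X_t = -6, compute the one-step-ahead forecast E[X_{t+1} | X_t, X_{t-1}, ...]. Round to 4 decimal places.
E[X_{t+1} \mid \mathcal F_t] = -2.2260

For an AR(p) model X_t = c + sum_i phi_i X_{t-i} + eps_t, the
one-step-ahead conditional mean is
  E[X_{t+1} | X_t, ...] = c + sum_i phi_i X_{t+1-i}.
Substitute known values:
  E[X_{t+1} | ...] = (-0.263) * (-6) + (-0.634) * (6)
                   = -2.2260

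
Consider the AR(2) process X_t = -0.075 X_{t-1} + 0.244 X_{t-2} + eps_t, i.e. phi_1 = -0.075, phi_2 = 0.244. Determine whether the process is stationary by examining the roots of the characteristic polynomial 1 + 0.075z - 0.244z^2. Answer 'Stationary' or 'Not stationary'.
\text{Stationary}

The AR(p) characteristic polynomial is P(z) = 1 + 0.075z - 0.244z^2.
Stationarity requires all roots to lie outside the unit circle, i.e. |z| > 1 for every root.
Set 1 + (0.075) z + (-0.244) z^2 = 0, i.e. a z^2 + b z + c = 0 with a = -0.244, b = 0.075, c = 1.
Discriminant D = b^2 - 4ac = (0.075)^2 - 4*(-0.244)*1 = 0.005625 - (-0.976) = 0.981625.
D >= 0, so the roots are real: z = (-b +/- sqrt(D)) / (2a) = (-0.075 +/- 0.99077) / (-0.488).
  z_1 = (-0.075 + 0.99077) / (-0.488) = -1.8766,   |z_1| = 1.8766.
  z_2 = (-0.075 - 0.99077) / (-0.488) = 2.184,   |z_2| = 2.184.
Moduli of all roots: 1.8766, 2.1840.
All moduli strictly greater than 1? Yes.
Verdict: Stationary.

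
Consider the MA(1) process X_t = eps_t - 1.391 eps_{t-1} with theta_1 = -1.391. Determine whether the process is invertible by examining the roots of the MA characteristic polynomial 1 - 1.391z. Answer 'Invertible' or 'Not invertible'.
\text{Not invertible}

The MA(q) characteristic polynomial is P(z) = 1 - 1.391z.
Invertibility requires all roots to lie outside the unit circle, i.e. |z| > 1 for every root.
This is linear in z: 1 + (-1.391) z = 0  =>  z = -1/(-1.391) = 0.718907,  |z| = 0.718907.
Moduli of all roots: 0.7189.
All moduli strictly greater than 1? No.
Verdict: Not invertible.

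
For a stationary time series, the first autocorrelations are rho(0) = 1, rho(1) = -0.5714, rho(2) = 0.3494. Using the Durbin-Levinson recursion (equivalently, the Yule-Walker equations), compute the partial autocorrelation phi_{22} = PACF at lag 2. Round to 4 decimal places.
\phi_{22} = 0.0340

The PACF at lag k is phi_{kk}, the last component of the solution
to the Yule-Walker system G_k phi = r_k where
  (G_k)_{ij} = rho(|i - j|), (r_k)_i = rho(i), i,j = 1..k.
Equivalently, Durbin-Levinson gives phi_{kk} iteratively:
  phi_{11} = rho(1)
  phi_{kk} = [rho(k) - sum_{j=1..k-1} phi_{k-1,j} rho(k-j)]
            / [1 - sum_{j=1..k-1} phi_{k-1,j} rho(j)],
  phi_{k,j} = phi_{k-1,j} - phi_{kk} phi_{k-1,k-j},  j = 1..k-1.
Step k = 1:
  phi_11 = rho(1) = -0.5714.
Step k = 2:
  phi_22 = [rho(2) - phi_11 rho(1)] / [1 - phi_11 rho(1)] = [0.3494 - (-0.5714)(-0.5714)] / [1 - (-0.5714)(-0.5714)]
         = 0.02290204 / 0.67350204 = 0.034.
Therefore phi_{22} = 0.0340.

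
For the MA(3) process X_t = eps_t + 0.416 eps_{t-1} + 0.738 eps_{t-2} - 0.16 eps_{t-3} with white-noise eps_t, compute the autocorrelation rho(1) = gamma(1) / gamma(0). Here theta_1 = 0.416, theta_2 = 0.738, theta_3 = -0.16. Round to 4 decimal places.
\rho(1) = 0.3470

For an MA(q) process with theta_0 = 1, the autocovariance is
  gamma(k) = sigma^2 * sum_{i=0..q-k} theta_i * theta_{i+k},
and rho(k) = gamma(k) / gamma(0). Sigma^2 cancels.
  numerator   = (1)*(0.416) + (0.416)*(0.738) + (0.738)*(-0.16) = 0.604928.
  denominator = (1)^2 + (0.416)^2 + (0.738)^2 + (-0.16)^2 = 1.7433.
  rho(1) = 0.604928 / 1.7433 = 0.3470.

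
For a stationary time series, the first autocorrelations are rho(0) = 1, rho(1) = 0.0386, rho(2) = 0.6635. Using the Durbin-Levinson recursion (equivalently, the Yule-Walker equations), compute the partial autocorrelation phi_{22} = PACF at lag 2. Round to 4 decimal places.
\phi_{22} = 0.6630

The PACF at lag k is phi_{kk}, the last component of the solution
to the Yule-Walker system G_k phi = r_k where
  (G_k)_{ij} = rho(|i - j|), (r_k)_i = rho(i), i,j = 1..k.
Equivalently, Durbin-Levinson gives phi_{kk} iteratively:
  phi_{11} = rho(1)
  phi_{kk} = [rho(k) - sum_{j=1..k-1} phi_{k-1,j} rho(k-j)]
            / [1 - sum_{j=1..k-1} phi_{k-1,j} rho(j)],
  phi_{k,j} = phi_{k-1,j} - phi_{kk} phi_{k-1,k-j},  j = 1..k-1.
Step k = 1:
  phi_11 = rho(1) = 0.0386.
Step k = 2:
  phi_22 = [rho(2) - phi_11 rho(1)] / [1 - phi_11 rho(1)] = [0.6635 - (0.0386)(0.0386)] / [1 - (0.0386)(0.0386)]
         = 0.66201004 / 0.99851004 = 0.663.
Therefore phi_{22} = 0.6630.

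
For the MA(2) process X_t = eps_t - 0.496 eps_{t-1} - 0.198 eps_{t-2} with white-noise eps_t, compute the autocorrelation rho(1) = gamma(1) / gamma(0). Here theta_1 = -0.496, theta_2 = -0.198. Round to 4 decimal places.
\rho(1) = -0.3095

For an MA(q) process with theta_0 = 1, the autocovariance is
  gamma(k) = sigma^2 * sum_{i=0..q-k} theta_i * theta_{i+k},
and rho(k) = gamma(k) / gamma(0). Sigma^2 cancels.
  numerator   = (1)*(-0.496) + (-0.496)*(-0.198) = -0.397792.
  denominator = (1)^2 + (-0.496)^2 + (-0.198)^2 = 1.28522.
  rho(1) = -0.397792 / 1.28522 = -0.3095.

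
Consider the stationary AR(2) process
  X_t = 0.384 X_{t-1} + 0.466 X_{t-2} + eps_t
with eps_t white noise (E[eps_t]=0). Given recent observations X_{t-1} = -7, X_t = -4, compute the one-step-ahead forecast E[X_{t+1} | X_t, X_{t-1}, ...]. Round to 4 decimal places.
E[X_{t+1} \mid \mathcal F_t] = -4.7980

For an AR(p) model X_t = c + sum_i phi_i X_{t-i} + eps_t, the
one-step-ahead conditional mean is
  E[X_{t+1} | X_t, ...] = c + sum_i phi_i X_{t+1-i}.
Substitute known values:
  E[X_{t+1} | ...] = (0.384) * (-4) + (0.466) * (-7)
                   = -4.7980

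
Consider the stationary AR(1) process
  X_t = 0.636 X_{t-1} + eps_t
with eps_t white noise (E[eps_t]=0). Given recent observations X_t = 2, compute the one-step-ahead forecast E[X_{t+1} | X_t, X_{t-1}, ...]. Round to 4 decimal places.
E[X_{t+1} \mid \mathcal F_t] = 1.2720

For an AR(p) model X_t = c + sum_i phi_i X_{t-i} + eps_t, the
one-step-ahead conditional mean is
  E[X_{t+1} | X_t, ...] = c + sum_i phi_i X_{t+1-i}.
Substitute known values:
  E[X_{t+1} | ...] = (0.636) * (2)
                   = 1.2720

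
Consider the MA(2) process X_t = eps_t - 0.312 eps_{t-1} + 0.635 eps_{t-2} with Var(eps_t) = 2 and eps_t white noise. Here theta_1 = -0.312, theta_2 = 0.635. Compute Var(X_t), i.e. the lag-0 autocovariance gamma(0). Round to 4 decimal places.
\gamma(0) = 3.0011

For an MA(q) process X_t = eps_t + sum_i theta_i eps_{t-i} with
Var(eps_t) = sigma^2, the variance is
  gamma(0) = sigma^2 * (1 + sum_i theta_i^2).
  sum_i theta_i^2 = (-0.312)^2 + (0.635)^2 = 0.097344 + 0.403225 = 0.500569.
  gamma(0) = 2 * (1 + 0.500569) = 2 * 1.500569 = 3.001138, which rounds to 3.0011.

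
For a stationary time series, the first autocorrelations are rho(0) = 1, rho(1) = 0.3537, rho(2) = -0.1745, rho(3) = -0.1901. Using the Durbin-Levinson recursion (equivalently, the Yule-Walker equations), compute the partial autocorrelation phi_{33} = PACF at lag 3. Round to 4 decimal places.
\phi_{33} = 0.0180

The PACF at lag k is phi_{kk}, the last component of the solution
to the Yule-Walker system G_k phi = r_k where
  (G_k)_{ij} = rho(|i - j|), (r_k)_i = rho(i), i,j = 1..k.
Equivalently, Durbin-Levinson gives phi_{kk} iteratively:
  phi_{11} = rho(1)
  phi_{kk} = [rho(k) - sum_{j=1..k-1} phi_{k-1,j} rho(k-j)]
            / [1 - sum_{j=1..k-1} phi_{k-1,j} rho(j)],
  phi_{k,j} = phi_{k-1,j} - phi_{kk} phi_{k-1,k-j},  j = 1..k-1.
Step k = 1:
  phi_11 = rho(1) = 0.3537.
Step k = 2:
  phi_22 = [rho(2) - phi_11 rho(1)] / [1 - phi_11 rho(1)] = [-0.1745 - (0.3537)(0.3537)] / [1 - (0.3537)(0.3537)]
         = -0.29960369 / 0.87489631 = -0.342445.
  Update: phi_21 = phi_11 - phi_22 phi_11 = 0.3537 - (-0.342445)(0.3537) = 0.474823.
Step k = 3:
  phi_33 = [rho(3) - phi_21 rho(2) - phi_22 rho(1)] / [1 - phi_21 rho(1) - phi_22 rho(2)]
    numerator   = -0.1901 - (0.474823)(-0.1745) - (-0.342445)(0.3537) = 0.01387929
    denominator = 1 - (0.474823)(0.3537) - (-0.342445)(-0.1745) = 0.77229858
  phi_33 = 0.01387929 / 0.77229858 = 0.018.
Therefore phi_{33} = 0.0180.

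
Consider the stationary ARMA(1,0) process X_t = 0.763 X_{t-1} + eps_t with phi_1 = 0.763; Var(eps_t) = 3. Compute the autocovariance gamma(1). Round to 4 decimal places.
\gamma(1) = 5.4783

Multiply the model equation by X_{t-k} and take expectations. With theta_0 = psi_0 = 1 and psi_j the MA(infinity) weights, this gives
  gamma(k) - sum_i phi_i gamma(k-i) = c_k,
  c_k = sigma^2 * sum_{j=k..q} theta_j psi_{j-k}   (c_k = 0 for k > q),
using gamma(-m) = gamma(m).
Pure AR (q = 0): c_0 = sigma^2 = 3, c_k = 0 for k >= 1.
Equations for k = 0 and k = 1 (AR order 1):
  gamma(0) = phi_1 gamma(1) + c_0
  gamma(1) = phi_1 gamma(0) + c_1
Substituting the second into the first: gamma(0) (1 - phi_1^2) = c_0 + phi_1 c_1, so
  gamma(0) = c_0 / (1 - phi_1^2) = 3 / (1 - (0.763)^2) = 3 / 0.417831 = 7.179936.
  gamma(1) = phi_1 gamma(0) = (0.763)(7.179936) = 5.478291.
Therefore gamma(1) = 5.4783 (to 4 decimal places).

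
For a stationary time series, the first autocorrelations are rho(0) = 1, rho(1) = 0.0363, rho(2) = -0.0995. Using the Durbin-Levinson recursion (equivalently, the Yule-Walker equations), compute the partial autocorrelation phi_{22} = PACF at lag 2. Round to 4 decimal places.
\phi_{22} = -0.1010

The PACF at lag k is phi_{kk}, the last component of the solution
to the Yule-Walker system G_k phi = r_k where
  (G_k)_{ij} = rho(|i - j|), (r_k)_i = rho(i), i,j = 1..k.
Equivalently, Durbin-Levinson gives phi_{kk} iteratively:
  phi_{11} = rho(1)
  phi_{kk} = [rho(k) - sum_{j=1..k-1} phi_{k-1,j} rho(k-j)]
            / [1 - sum_{j=1..k-1} phi_{k-1,j} rho(j)],
  phi_{k,j} = phi_{k-1,j} - phi_{kk} phi_{k-1,k-j},  j = 1..k-1.
Step k = 1:
  phi_11 = rho(1) = 0.0363.
Step k = 2:
  phi_22 = [rho(2) - phi_11 rho(1)] / [1 - phi_11 rho(1)] = [-0.0995 - (0.0363)(0.0363)] / [1 - (0.0363)(0.0363)]
         = -0.10081769 / 0.99868231 = -0.101.
Therefore phi_{22} = -0.1010.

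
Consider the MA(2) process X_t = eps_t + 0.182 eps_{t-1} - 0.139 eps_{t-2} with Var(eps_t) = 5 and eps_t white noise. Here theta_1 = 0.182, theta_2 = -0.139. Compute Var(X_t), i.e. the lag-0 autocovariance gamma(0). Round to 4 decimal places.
\gamma(0) = 5.2622

For an MA(q) process X_t = eps_t + sum_i theta_i eps_{t-i} with
Var(eps_t) = sigma^2, the variance is
  gamma(0) = sigma^2 * (1 + sum_i theta_i^2).
  sum_i theta_i^2 = (0.182)^2 + (-0.139)^2 = 0.033124 + 0.019321 = 0.052445.
  gamma(0) = 5 * (1 + 0.052445) = 5 * 1.052445 = 5.262225, which rounds to 5.2622.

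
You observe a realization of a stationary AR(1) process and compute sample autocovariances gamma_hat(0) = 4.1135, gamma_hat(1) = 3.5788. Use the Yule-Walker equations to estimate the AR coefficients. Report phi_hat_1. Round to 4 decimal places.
\hat\phi_{1} = 0.8700

The Yule-Walker equations for an AR(p) process read, in matrix form,
  Gamma_p phi = r_p,   with   (Gamma_p)_{ij} = gamma(|i - j|),
                       (r_p)_i = gamma(i),   i,j = 1..p.
Substitute the sample gammas (Toeplitz matrix and right-hand side of size 1):
  Gamma_p = [[4.1135]]
  r_p     = [3.5788]
With p = 1 this is the single equation gamma(0) phi_1 = gamma(1):
  phi_hat_1 = gamma(1) / gamma(0) = 3.5788 / 4.1135 = 0.8700.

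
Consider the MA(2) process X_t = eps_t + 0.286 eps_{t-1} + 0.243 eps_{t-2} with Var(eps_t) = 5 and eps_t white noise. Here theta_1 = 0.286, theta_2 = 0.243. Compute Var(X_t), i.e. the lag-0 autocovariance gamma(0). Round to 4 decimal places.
\gamma(0) = 5.7042

For an MA(q) process X_t = eps_t + sum_i theta_i eps_{t-i} with
Var(eps_t) = sigma^2, the variance is
  gamma(0) = sigma^2 * (1 + sum_i theta_i^2).
  sum_i theta_i^2 = (0.286)^2 + (0.243)^2 = 0.081796 + 0.059049 = 0.140845.
  gamma(0) = 5 * (1 + 0.140845) = 5 * 1.140845 = 5.704225, which rounds to 5.7042.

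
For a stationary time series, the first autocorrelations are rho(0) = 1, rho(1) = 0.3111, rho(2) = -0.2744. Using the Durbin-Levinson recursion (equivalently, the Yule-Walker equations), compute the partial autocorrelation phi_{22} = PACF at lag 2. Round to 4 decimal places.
\phi_{22} = -0.4110

The PACF at lag k is phi_{kk}, the last component of the solution
to the Yule-Walker system G_k phi = r_k where
  (G_k)_{ij} = rho(|i - j|), (r_k)_i = rho(i), i,j = 1..k.
Equivalently, Durbin-Levinson gives phi_{kk} iteratively:
  phi_{11} = rho(1)
  phi_{kk} = [rho(k) - sum_{j=1..k-1} phi_{k-1,j} rho(k-j)]
            / [1 - sum_{j=1..k-1} phi_{k-1,j} rho(j)],
  phi_{k,j} = phi_{k-1,j} - phi_{kk} phi_{k-1,k-j},  j = 1..k-1.
Step k = 1:
  phi_11 = rho(1) = 0.3111.
Step k = 2:
  phi_22 = [rho(2) - phi_11 rho(1)] / [1 - phi_11 rho(1)] = [-0.2744 - (0.3111)(0.3111)] / [1 - (0.3111)(0.3111)]
         = -0.37118321 / 0.90321679 = -0.411.
Therefore phi_{22} = -0.4110.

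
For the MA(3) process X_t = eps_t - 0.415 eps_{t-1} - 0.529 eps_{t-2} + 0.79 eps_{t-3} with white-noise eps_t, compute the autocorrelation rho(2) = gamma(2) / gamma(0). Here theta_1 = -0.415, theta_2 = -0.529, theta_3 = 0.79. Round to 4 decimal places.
\rho(2) = -0.4127

For an MA(q) process with theta_0 = 1, the autocovariance is
  gamma(k) = sigma^2 * sum_{i=0..q-k} theta_i * theta_{i+k},
and rho(k) = gamma(k) / gamma(0). Sigma^2 cancels.
  numerator   = (1)*(-0.529) + (-0.415)*(0.79) = -0.85685.
  denominator = (1)^2 + (-0.415)^2 + (-0.529)^2 + (0.79)^2 = 2.076166.
  rho(2) = -0.85685 / 2.076166 = -0.4127.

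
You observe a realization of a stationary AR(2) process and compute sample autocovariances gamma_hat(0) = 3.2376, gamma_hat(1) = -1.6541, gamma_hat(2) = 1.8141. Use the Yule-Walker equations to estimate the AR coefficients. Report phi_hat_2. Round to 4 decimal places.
\hat\phi_{2} = 0.4050

The Yule-Walker equations for an AR(p) process read, in matrix form,
  Gamma_p phi = r_p,   with   (Gamma_p)_{ij} = gamma(|i - j|),
                       (r_p)_i = gamma(i),   i,j = 1..p.
Substitute the sample gammas (Toeplitz matrix and right-hand side of size 2):
  Gamma_p = [[3.2376, -1.6541], [-1.6541, 3.2376]]
  r_p     = [-1.6541, 1.8141]
Written out:
  3.2376 phi_1 - 1.6541 phi_2 = -1.6541
  -1.6541 phi_1 + 3.2376 phi_2 = 1.8141
Solve by Cramer's rule:
  det = gamma(0)^2 - gamma(1)^2 = (3.2376)^2 - (-1.6541)^2 = 10.48205376 - 2.73604681 = 7.74600695
  phi_hat_1 = [gamma(1) gamma(0) - gamma(1) gamma(2)] / det = [(-1.6541)(3.2376) - (-1.6541)(1.8141)] / 7.74600695 = -2.35461135 / 7.74600695 = -0.304
  phi_hat_2 = [gamma(0) gamma(2) - gamma(1)^2] / det = [(3.2376)(1.8141) - (-1.6541)^2] / 7.74600695 = 3.13728335 / 7.74600695 = 0.405
So phi_hat = [-0.3040, 0.4050].
Therefore phi_hat_2 = 0.4050.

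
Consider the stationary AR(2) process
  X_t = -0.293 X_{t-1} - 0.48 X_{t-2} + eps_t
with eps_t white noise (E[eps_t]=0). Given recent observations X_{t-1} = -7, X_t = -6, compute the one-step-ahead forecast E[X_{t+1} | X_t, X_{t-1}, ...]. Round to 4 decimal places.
E[X_{t+1} \mid \mathcal F_t] = 5.1180

For an AR(p) model X_t = c + sum_i phi_i X_{t-i} + eps_t, the
one-step-ahead conditional mean is
  E[X_{t+1} | X_t, ...] = c + sum_i phi_i X_{t+1-i}.
Substitute known values:
  E[X_{t+1} | ...] = (-0.293) * (-6) + (-0.48) * (-7)
                   = 5.1180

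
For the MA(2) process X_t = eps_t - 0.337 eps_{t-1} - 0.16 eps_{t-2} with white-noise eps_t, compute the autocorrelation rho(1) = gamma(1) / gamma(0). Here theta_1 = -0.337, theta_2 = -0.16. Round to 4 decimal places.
\rho(1) = -0.2485

For an MA(q) process with theta_0 = 1, the autocovariance is
  gamma(k) = sigma^2 * sum_{i=0..q-k} theta_i * theta_{i+k},
and rho(k) = gamma(k) / gamma(0). Sigma^2 cancels.
  numerator   = (1)*(-0.337) + (-0.337)*(-0.16) = -0.28308.
  denominator = (1)^2 + (-0.337)^2 + (-0.16)^2 = 1.139169.
  rho(1) = -0.28308 / 1.139169 = -0.2485.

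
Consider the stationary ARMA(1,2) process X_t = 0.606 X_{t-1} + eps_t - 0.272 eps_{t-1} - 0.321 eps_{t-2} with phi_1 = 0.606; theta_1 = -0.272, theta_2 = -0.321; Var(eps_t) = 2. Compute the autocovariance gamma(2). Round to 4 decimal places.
\gamma(2) = -0.2689

Multiply the model equation by X_{t-k} and take expectations. With theta_0 = psi_0 = 1 and psi_j the MA(infinity) weights, this gives
  gamma(k) - sum_i phi_i gamma(k-i) = c_k,
  c_k = sigma^2 * sum_{j=k..q} theta_j psi_{j-k}   (c_k = 0 for k > q),
using gamma(-m) = gamma(m).
psi-weights needed (psi_j = theta_j + sum_i phi_i psi_{j-i}):
  psi_1 = theta_1 + phi_1 = -0.272 + (0.606) = 0.334
  psi_2 = theta_2 + phi_1 psi_1 = -0.321 + (0.606)(0.334) = -0.118596
Right-hand sides:
  c_0 = sigma^2 (1 + theta_1 psi_1 + theta_2 psi_2) = 2 * (1 + (-0.272)(0.334) + (-0.321)(-0.118596)) = 2 * 0.947221 = 1.894443
  c_1 = sigma^2 (theta_1 + theta_2 psi_1) = 2 * (-0.272 + (-0.321)(0.334)) = -0.758428
  c_2 = sigma^2 theta_2 = 2 * (-0.321) = -0.642
Equations for k = 0 and k = 1 (AR order 1):
  gamma(0) = phi_1 gamma(1) + c_0
  gamma(1) = phi_1 gamma(0) + c_1
Substituting the second into the first: gamma(0) (1 - phi_1^2) = c_0 + phi_1 c_1, so
  gamma(0) = (c_0 + phi_1 c_1) / (1 - phi_1^2) = (1.894443 + (0.606)(-0.758428)) / (1 - (0.606)^2) = 1.434835 / 0.632764 = 2.267568.
  gamma(1) = phi_1 gamma(0) + c_1 = (0.606)(2.267568) + (-0.758428) = 0.615718.
For k = 2: gamma(2) = phi_1 gamma(1) + c_2
  = (0.606)(0.615718) + (-0.642) = -0.268875.
Therefore gamma(2) = -0.2689 (to 4 decimal places).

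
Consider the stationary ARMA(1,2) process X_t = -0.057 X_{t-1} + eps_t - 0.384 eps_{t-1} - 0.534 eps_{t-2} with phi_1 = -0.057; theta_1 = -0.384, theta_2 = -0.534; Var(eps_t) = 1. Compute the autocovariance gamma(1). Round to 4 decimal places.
\gamma(1) = -0.2314

Multiply the model equation by X_{t-k} and take expectations. With theta_0 = psi_0 = 1 and psi_j the MA(infinity) weights, this gives
  gamma(k) - sum_i phi_i gamma(k-i) = c_k,
  c_k = sigma^2 * sum_{j=k..q} theta_j psi_{j-k}   (c_k = 0 for k > q),
using gamma(-m) = gamma(m).
psi-weights needed (psi_j = theta_j + sum_i phi_i psi_{j-i}):
  psi_1 = theta_1 + phi_1 = -0.384 + (-0.057) = -0.441
  psi_2 = theta_2 + phi_1 psi_1 = -0.534 + (-0.057)(-0.441) = -0.508863
Right-hand sides:
  c_0 = sigma^2 (1 + theta_1 psi_1 + theta_2 psi_2) = 1 * (1 + (-0.384)(-0.441) + (-0.534)(-0.508863)) = 1 * 1.441077 = 1.441077
  c_1 = sigma^2 (theta_1 + theta_2 psi_1) = 1 * (-0.384 + (-0.534)(-0.441)) = -0.148506
  c_2 = sigma^2 theta_2 = 1 * (-0.534) = -0.534
Equations for k = 0 and k = 1 (AR order 1):
  gamma(0) = phi_1 gamma(1) + c_0
  gamma(1) = phi_1 gamma(0) + c_1
Substituting the second into the first: gamma(0) (1 - phi_1^2) = c_0 + phi_1 c_1, so
  gamma(0) = (c_0 + phi_1 c_1) / (1 - phi_1^2) = (1.441077 + (-0.057)(-0.148506)) / (1 - (-0.057)^2) = 1.449542 / 0.996751 = 1.454267.
  gamma(1) = phi_1 gamma(0) + c_1 = (-0.057)(1.454267) + (-0.148506) = -0.231399.
Therefore gamma(1) = -0.2314 (to 4 decimal places).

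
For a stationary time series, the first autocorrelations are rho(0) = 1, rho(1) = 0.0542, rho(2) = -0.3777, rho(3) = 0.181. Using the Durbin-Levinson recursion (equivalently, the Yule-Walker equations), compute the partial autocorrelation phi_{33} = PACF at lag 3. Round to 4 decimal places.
\phi_{33} = 0.2700

The PACF at lag k is phi_{kk}, the last component of the solution
to the Yule-Walker system G_k phi = r_k where
  (G_k)_{ij} = rho(|i - j|), (r_k)_i = rho(i), i,j = 1..k.
Equivalently, Durbin-Levinson gives phi_{kk} iteratively:
  phi_{11} = rho(1)
  phi_{kk} = [rho(k) - sum_{j=1..k-1} phi_{k-1,j} rho(k-j)]
            / [1 - sum_{j=1..k-1} phi_{k-1,j} rho(j)],
  phi_{k,j} = phi_{k-1,j} - phi_{kk} phi_{k-1,k-j},  j = 1..k-1.
Step k = 1:
  phi_11 = rho(1) = 0.0542.
Step k = 2:
  phi_22 = [rho(2) - phi_11 rho(1)] / [1 - phi_11 rho(1)] = [-0.3777 - (0.0542)(0.0542)] / [1 - (0.0542)(0.0542)]
         = -0.38063764 / 0.99706236 = -0.381759.
  Update: phi_21 = phi_11 - phi_22 phi_11 = 0.0542 - (-0.381759)(0.0542) = 0.074891.
Step k = 3:
  phi_33 = [rho(3) - phi_21 rho(2) - phi_22 rho(1)] / [1 - phi_21 rho(1) - phi_22 rho(2)]
    numerator   = 0.181 - (0.074891)(-0.3777) - (-0.381759)(0.0542) = 0.2299778
    denominator = 1 - (0.074891)(0.0542) - (-0.381759)(-0.3777) = 0.85175047
  phi_33 = 0.2299778 / 0.85175047 = 0.27.
Therefore phi_{33} = 0.2700.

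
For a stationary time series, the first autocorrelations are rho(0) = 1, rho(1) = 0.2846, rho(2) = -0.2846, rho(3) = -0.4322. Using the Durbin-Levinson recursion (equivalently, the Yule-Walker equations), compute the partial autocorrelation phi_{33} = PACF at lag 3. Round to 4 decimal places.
\phi_{33} = -0.2660

The PACF at lag k is phi_{kk}, the last component of the solution
to the Yule-Walker system G_k phi = r_k where
  (G_k)_{ij} = rho(|i - j|), (r_k)_i = rho(i), i,j = 1..k.
Equivalently, Durbin-Levinson gives phi_{kk} iteratively:
  phi_{11} = rho(1)
  phi_{kk} = [rho(k) - sum_{j=1..k-1} phi_{k-1,j} rho(k-j)]
            / [1 - sum_{j=1..k-1} phi_{k-1,j} rho(j)],
  phi_{k,j} = phi_{k-1,j} - phi_{kk} phi_{k-1,k-j},  j = 1..k-1.
Step k = 1:
  phi_11 = rho(1) = 0.2846.
Step k = 2:
  phi_22 = [rho(2) - phi_11 rho(1)] / [1 - phi_11 rho(1)] = [-0.2846 - (0.2846)(0.2846)] / [1 - (0.2846)(0.2846)]
         = -0.36559716 / 0.91900284 = -0.397819.
  Update: phi_21 = phi_11 - phi_22 phi_11 = 0.2846 - (-0.397819)(0.2846) = 0.397819.
Step k = 3:
  phi_33 = [rho(3) - phi_21 rho(2) - phi_22 rho(1)] / [1 - phi_21 rho(1) - phi_22 rho(2)]
    numerator   = -0.4322 - (0.397819)(-0.2846) - (-0.397819)(0.2846) = -0.2057612
    denominator = 1 - (0.397819)(0.2846) - (-0.397819)(-0.2846) = 0.7735612
  phi_33 = -0.2057612 / 0.7735612 = -0.266.
Therefore phi_{33} = -0.2660.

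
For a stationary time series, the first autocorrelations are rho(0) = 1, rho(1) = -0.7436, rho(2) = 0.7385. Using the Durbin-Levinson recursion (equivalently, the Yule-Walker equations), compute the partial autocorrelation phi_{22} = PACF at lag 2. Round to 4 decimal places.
\phi_{22} = 0.4151

The PACF at lag k is phi_{kk}, the last component of the solution
to the Yule-Walker system G_k phi = r_k where
  (G_k)_{ij} = rho(|i - j|), (r_k)_i = rho(i), i,j = 1..k.
Equivalently, Durbin-Levinson gives phi_{kk} iteratively:
  phi_{11} = rho(1)
  phi_{kk} = [rho(k) - sum_{j=1..k-1} phi_{k-1,j} rho(k-j)]
            / [1 - sum_{j=1..k-1} phi_{k-1,j} rho(j)],
  phi_{k,j} = phi_{k-1,j} - phi_{kk} phi_{k-1,k-j},  j = 1..k-1.
Step k = 1:
  phi_11 = rho(1) = -0.7436.
Step k = 2:
  phi_22 = [rho(2) - phi_11 rho(1)] / [1 - phi_11 rho(1)] = [0.7385 - (-0.7436)(-0.7436)] / [1 - (-0.7436)(-0.7436)]
         = 0.18555904 / 0.44705904 = 0.4151.
Therefore phi_{22} = 0.4151.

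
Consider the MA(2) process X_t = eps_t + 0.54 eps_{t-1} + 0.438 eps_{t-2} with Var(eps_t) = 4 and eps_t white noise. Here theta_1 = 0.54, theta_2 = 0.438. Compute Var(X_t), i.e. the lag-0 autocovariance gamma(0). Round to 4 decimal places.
\gamma(0) = 5.9338

For an MA(q) process X_t = eps_t + sum_i theta_i eps_{t-i} with
Var(eps_t) = sigma^2, the variance is
  gamma(0) = sigma^2 * (1 + sum_i theta_i^2).
  sum_i theta_i^2 = (0.54)^2 + (0.438)^2 = 0.2916 + 0.191844 = 0.483444.
  gamma(0) = 4 * (1 + 0.483444) = 4 * 1.483444 = 5.933776, which rounds to 5.9338.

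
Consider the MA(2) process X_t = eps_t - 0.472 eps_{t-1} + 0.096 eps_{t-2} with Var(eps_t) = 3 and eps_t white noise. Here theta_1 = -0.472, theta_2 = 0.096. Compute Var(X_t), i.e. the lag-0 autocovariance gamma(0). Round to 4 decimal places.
\gamma(0) = 3.6960

For an MA(q) process X_t = eps_t + sum_i theta_i eps_{t-i} with
Var(eps_t) = sigma^2, the variance is
  gamma(0) = sigma^2 * (1 + sum_i theta_i^2).
  sum_i theta_i^2 = (-0.472)^2 + (0.096)^2 = 0.222784 + 0.009216 = 0.232.
  gamma(0) = 3 * (1 + 0.232) = 3 * 1.232 = 3.696, which rounds to 3.6960.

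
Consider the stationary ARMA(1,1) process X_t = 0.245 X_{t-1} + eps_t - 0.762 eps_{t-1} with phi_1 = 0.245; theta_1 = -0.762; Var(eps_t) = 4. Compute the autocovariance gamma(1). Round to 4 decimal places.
\gamma(1) = -1.7893

Multiply the model equation by X_{t-k} and take expectations. With theta_0 = psi_0 = 1 and psi_j the MA(infinity) weights, this gives
  gamma(k) - sum_i phi_i gamma(k-i) = c_k,
  c_k = sigma^2 * sum_{j=k..q} theta_j psi_{j-k}   (c_k = 0 for k > q),
using gamma(-m) = gamma(m).
psi-weights needed (psi_j = theta_j + sum_i phi_i psi_{j-i}):
  psi_1 = theta_1 + phi_1 = -0.762 + (0.245) = -0.517
Right-hand sides:
  c_0 = sigma^2 (1 + theta_1 psi_1) = 4 * (1 + (-0.762)(-0.517)) = 4 * 1.393954 = 5.575816
  c_1 = sigma^2 theta_1 = 4 * (-0.762) = -3.048
  c_2 = 0
Equations for k = 0 and k = 1 (AR order 1):
  gamma(0) = phi_1 gamma(1) + c_0
  gamma(1) = phi_1 gamma(0) + c_1
Substituting the second into the first: gamma(0) (1 - phi_1^2) = c_0 + phi_1 c_1, so
  gamma(0) = (c_0 + phi_1 c_1) / (1 - phi_1^2) = (5.575816 + (0.245)(-3.048)) / (1 - (0.245)^2) = 4.829056 / 0.939975 = 5.13743.
  gamma(1) = phi_1 gamma(0) + c_1 = (0.245)(5.13743) + (-3.048) = -1.78933.
Therefore gamma(1) = -1.7893 (to 4 decimal places).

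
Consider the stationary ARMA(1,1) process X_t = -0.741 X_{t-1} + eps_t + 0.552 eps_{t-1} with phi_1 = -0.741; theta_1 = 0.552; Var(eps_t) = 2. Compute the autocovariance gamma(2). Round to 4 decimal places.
\gamma(2) = 0.3671

Multiply the model equation by X_{t-k} and take expectations. With theta_0 = psi_0 = 1 and psi_j the MA(infinity) weights, this gives
  gamma(k) - sum_i phi_i gamma(k-i) = c_k,
  c_k = sigma^2 * sum_{j=k..q} theta_j psi_{j-k}   (c_k = 0 for k > q),
using gamma(-m) = gamma(m).
psi-weights needed (psi_j = theta_j + sum_i phi_i psi_{j-i}):
  psi_1 = theta_1 + phi_1 = 0.552 + (-0.741) = -0.189
Right-hand sides:
  c_0 = sigma^2 (1 + theta_1 psi_1) = 2 * (1 + (0.552)(-0.189)) = 2 * 0.895672 = 1.791344
  c_1 = sigma^2 theta_1 = 2 * (0.552) = 1.104
  c_2 = 0
Equations for k = 0 and k = 1 (AR order 1):
  gamma(0) = phi_1 gamma(1) + c_0
  gamma(1) = phi_1 gamma(0) + c_1
Substituting the second into the first: gamma(0) (1 - phi_1^2) = c_0 + phi_1 c_1, so
  gamma(0) = (c_0 + phi_1 c_1) / (1 - phi_1^2) = (1.791344 + (-0.741)(1.104)) / (1 - (-0.741)^2) = 0.97328 / 0.450919 = 2.158436.
  gamma(1) = phi_1 gamma(0) + c_1 = (-0.741)(2.158436) + (1.104) = -0.495401.
For k = 2 (> q): gamma(2) = phi_1 gamma(1) = (-0.741)(-0.495401) = 0.367092.
Therefore gamma(2) = 0.3671 (to 4 decimal places).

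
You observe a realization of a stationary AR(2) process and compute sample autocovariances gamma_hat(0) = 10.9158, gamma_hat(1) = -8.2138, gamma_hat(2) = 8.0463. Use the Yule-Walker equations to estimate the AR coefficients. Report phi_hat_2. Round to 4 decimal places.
\hat\phi_{2} = 0.3940

The Yule-Walker equations for an AR(p) process read, in matrix form,
  Gamma_p phi = r_p,   with   (Gamma_p)_{ij} = gamma(|i - j|),
                       (r_p)_i = gamma(i),   i,j = 1..p.
Substitute the sample gammas (Toeplitz matrix and right-hand side of size 2):
  Gamma_p = [[10.9158, -8.2138], [-8.2138, 10.9158]]
  r_p     = [-8.2138, 8.0463]
Written out:
  10.9158 phi_1 - 8.2138 phi_2 = -8.2138
  -8.2138 phi_1 + 10.9158 phi_2 = 8.0463
Solve by Cramer's rule:
  det = gamma(0)^2 - gamma(1)^2 = (10.9158)^2 - (-8.2138)^2 = 119.15468964 - 67.46651044 = 51.6881792
  phi_hat_1 = [gamma(1) gamma(0) - gamma(1) gamma(2)] / det = [(-8.2138)(10.9158) - (-8.2138)(8.0463)] / 51.6881792 = -23.5694991 / 51.6881792 = -0.456
  phi_hat_2 = [gamma(0) gamma(2) - gamma(1)^2] / det = [(10.9158)(8.0463) - (-8.2138)^2] / 51.6881792 = 20.3652911 / 51.6881792 = 0.394
So phi_hat = [-0.4560, 0.3940].
Therefore phi_hat_2 = 0.3940.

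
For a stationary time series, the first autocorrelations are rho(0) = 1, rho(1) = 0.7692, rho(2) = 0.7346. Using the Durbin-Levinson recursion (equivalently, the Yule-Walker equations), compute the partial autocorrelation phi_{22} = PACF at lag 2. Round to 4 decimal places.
\phi_{22} = 0.3500

The PACF at lag k is phi_{kk}, the last component of the solution
to the Yule-Walker system G_k phi = r_k where
  (G_k)_{ij} = rho(|i - j|), (r_k)_i = rho(i), i,j = 1..k.
Equivalently, Durbin-Levinson gives phi_{kk} iteratively:
  phi_{11} = rho(1)
  phi_{kk} = [rho(k) - sum_{j=1..k-1} phi_{k-1,j} rho(k-j)]
            / [1 - sum_{j=1..k-1} phi_{k-1,j} rho(j)],
  phi_{k,j} = phi_{k-1,j} - phi_{kk} phi_{k-1,k-j},  j = 1..k-1.
Step k = 1:
  phi_11 = rho(1) = 0.7692.
Step k = 2:
  phi_22 = [rho(2) - phi_11 rho(1)] / [1 - phi_11 rho(1)] = [0.7346 - (0.7692)(0.7692)] / [1 - (0.7692)(0.7692)]
         = 0.14293136 / 0.40833136 = 0.35.
Therefore phi_{22} = 0.3500.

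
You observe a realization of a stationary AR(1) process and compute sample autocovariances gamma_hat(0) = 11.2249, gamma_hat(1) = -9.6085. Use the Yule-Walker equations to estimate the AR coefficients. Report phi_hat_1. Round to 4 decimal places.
\hat\phi_{1} = -0.8560

The Yule-Walker equations for an AR(p) process read, in matrix form,
  Gamma_p phi = r_p,   with   (Gamma_p)_{ij} = gamma(|i - j|),
                       (r_p)_i = gamma(i),   i,j = 1..p.
Substitute the sample gammas (Toeplitz matrix and right-hand side of size 1):
  Gamma_p = [[11.2249]]
  r_p     = [-9.6085]
With p = 1 this is the single equation gamma(0) phi_1 = gamma(1):
  phi_hat_1 = gamma(1) / gamma(0) = -9.6085 / 11.2249 = -0.8560.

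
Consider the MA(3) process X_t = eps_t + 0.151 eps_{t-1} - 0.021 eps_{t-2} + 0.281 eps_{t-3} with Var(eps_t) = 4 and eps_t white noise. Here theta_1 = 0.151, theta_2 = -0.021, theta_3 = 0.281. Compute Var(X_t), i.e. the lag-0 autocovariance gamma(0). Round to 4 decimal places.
\gamma(0) = 4.4088

For an MA(q) process X_t = eps_t + sum_i theta_i eps_{t-i} with
Var(eps_t) = sigma^2, the variance is
  gamma(0) = sigma^2 * (1 + sum_i theta_i^2).
  sum_i theta_i^2 = (0.151)^2 + (-0.021)^2 + (0.281)^2 = 0.022801 + 0.000441 + 0.078961 = 0.102203.
  gamma(0) = 4 * (1 + 0.102203) = 4 * 1.102203 = 4.408812, which rounds to 4.4088.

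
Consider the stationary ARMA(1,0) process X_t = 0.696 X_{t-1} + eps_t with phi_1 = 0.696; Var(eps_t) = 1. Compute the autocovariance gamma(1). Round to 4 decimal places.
\gamma(1) = 1.3499

Multiply the model equation by X_{t-k} and take expectations. With theta_0 = psi_0 = 1 and psi_j the MA(infinity) weights, this gives
  gamma(k) - sum_i phi_i gamma(k-i) = c_k,
  c_k = sigma^2 * sum_{j=k..q} theta_j psi_{j-k}   (c_k = 0 for k > q),
using gamma(-m) = gamma(m).
Pure AR (q = 0): c_0 = sigma^2 = 1, c_k = 0 for k >= 1.
Equations for k = 0 and k = 1 (AR order 1):
  gamma(0) = phi_1 gamma(1) + c_0
  gamma(1) = phi_1 gamma(0) + c_1
Substituting the second into the first: gamma(0) (1 - phi_1^2) = c_0 + phi_1 c_1, so
  gamma(0) = c_0 / (1 - phi_1^2) = 1 / (1 - (0.696)^2) = 1 / 0.515584 = 1.939548.
  gamma(1) = phi_1 gamma(0) = (0.696)(1.939548) = 1.349926.
Therefore gamma(1) = 1.3499 (to 4 decimal places).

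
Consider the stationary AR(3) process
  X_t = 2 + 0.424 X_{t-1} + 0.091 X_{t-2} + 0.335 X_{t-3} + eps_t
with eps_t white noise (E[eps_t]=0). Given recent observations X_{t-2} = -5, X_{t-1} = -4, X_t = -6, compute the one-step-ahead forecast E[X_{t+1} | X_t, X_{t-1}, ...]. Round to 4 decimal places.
E[X_{t+1} \mid \mathcal F_t] = -2.5830

For an AR(p) model X_t = c + sum_i phi_i X_{t-i} + eps_t, the
one-step-ahead conditional mean is
  E[X_{t+1} | X_t, ...] = c + sum_i phi_i X_{t+1-i}.
Substitute known values:
  E[X_{t+1} | ...] = 2 + (0.424) * (-6) + (0.091) * (-4) + (0.335) * (-5)
                   = -2.5830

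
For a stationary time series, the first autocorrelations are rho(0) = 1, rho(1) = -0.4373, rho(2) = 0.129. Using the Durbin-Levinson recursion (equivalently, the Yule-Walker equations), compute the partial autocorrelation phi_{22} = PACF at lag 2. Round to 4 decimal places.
\phi_{22} = -0.0769

The PACF at lag k is phi_{kk}, the last component of the solution
to the Yule-Walker system G_k phi = r_k where
  (G_k)_{ij} = rho(|i - j|), (r_k)_i = rho(i), i,j = 1..k.
Equivalently, Durbin-Levinson gives phi_{kk} iteratively:
  phi_{11} = rho(1)
  phi_{kk} = [rho(k) - sum_{j=1..k-1} phi_{k-1,j} rho(k-j)]
            / [1 - sum_{j=1..k-1} phi_{k-1,j} rho(j)],
  phi_{k,j} = phi_{k-1,j} - phi_{kk} phi_{k-1,k-j},  j = 1..k-1.
Step k = 1:
  phi_11 = rho(1) = -0.4373.
Step k = 2:
  phi_22 = [rho(2) - phi_11 rho(1)] / [1 - phi_11 rho(1)] = [0.129 - (-0.4373)(-0.4373)] / [1 - (-0.4373)(-0.4373)]
         = -0.06223129 / 0.80876871 = -0.0769.
Therefore phi_{22} = -0.0769.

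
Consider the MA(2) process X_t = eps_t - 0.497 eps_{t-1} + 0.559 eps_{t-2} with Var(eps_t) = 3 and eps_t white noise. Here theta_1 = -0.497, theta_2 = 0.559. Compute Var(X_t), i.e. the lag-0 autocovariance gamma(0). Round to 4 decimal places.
\gamma(0) = 4.6785

For an MA(q) process X_t = eps_t + sum_i theta_i eps_{t-i} with
Var(eps_t) = sigma^2, the variance is
  gamma(0) = sigma^2 * (1 + sum_i theta_i^2).
  sum_i theta_i^2 = (-0.497)^2 + (0.559)^2 = 0.247009 + 0.312481 = 0.55949.
  gamma(0) = 3 * (1 + 0.55949) = 3 * 1.55949 = 4.67847, which rounds to 4.6785.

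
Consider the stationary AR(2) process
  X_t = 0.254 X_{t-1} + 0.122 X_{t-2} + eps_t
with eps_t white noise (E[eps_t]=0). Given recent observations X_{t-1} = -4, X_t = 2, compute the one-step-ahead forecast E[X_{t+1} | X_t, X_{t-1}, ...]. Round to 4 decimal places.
E[X_{t+1} \mid \mathcal F_t] = 0.0200

For an AR(p) model X_t = c + sum_i phi_i X_{t-i} + eps_t, the
one-step-ahead conditional mean is
  E[X_{t+1} | X_t, ...] = c + sum_i phi_i X_{t+1-i}.
Substitute known values:
  E[X_{t+1} | ...] = (0.254) * (2) + (0.122) * (-4)
                   = 0.0200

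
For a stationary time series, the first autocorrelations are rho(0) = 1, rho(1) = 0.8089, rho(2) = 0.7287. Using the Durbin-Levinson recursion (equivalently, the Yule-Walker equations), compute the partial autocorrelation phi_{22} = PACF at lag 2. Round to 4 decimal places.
\phi_{22} = 0.2152

The PACF at lag k is phi_{kk}, the last component of the solution
to the Yule-Walker system G_k phi = r_k where
  (G_k)_{ij} = rho(|i - j|), (r_k)_i = rho(i), i,j = 1..k.
Equivalently, Durbin-Levinson gives phi_{kk} iteratively:
  phi_{11} = rho(1)
  phi_{kk} = [rho(k) - sum_{j=1..k-1} phi_{k-1,j} rho(k-j)]
            / [1 - sum_{j=1..k-1} phi_{k-1,j} rho(j)],
  phi_{k,j} = phi_{k-1,j} - phi_{kk} phi_{k-1,k-j},  j = 1..k-1.
Step k = 1:
  phi_11 = rho(1) = 0.8089.
Step k = 2:
  phi_22 = [rho(2) - phi_11 rho(1)] / [1 - phi_11 rho(1)] = [0.7287 - (0.8089)(0.8089)] / [1 - (0.8089)(0.8089)]
         = 0.07438079 / 0.34568079 = 0.2152.
Therefore phi_{22} = 0.2152.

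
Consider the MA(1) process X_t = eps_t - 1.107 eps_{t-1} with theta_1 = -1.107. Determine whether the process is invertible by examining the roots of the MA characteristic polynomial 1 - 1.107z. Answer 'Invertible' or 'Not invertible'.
\text{Not invertible}

The MA(q) characteristic polynomial is P(z) = 1 - 1.107z.
Invertibility requires all roots to lie outside the unit circle, i.e. |z| > 1 for every root.
This is linear in z: 1 + (-1.107) z = 0  =>  z = -1/(-1.107) = 0.903342,  |z| = 0.903342.
Moduli of all roots: 0.9033.
All moduli strictly greater than 1? No.
Verdict: Not invertible.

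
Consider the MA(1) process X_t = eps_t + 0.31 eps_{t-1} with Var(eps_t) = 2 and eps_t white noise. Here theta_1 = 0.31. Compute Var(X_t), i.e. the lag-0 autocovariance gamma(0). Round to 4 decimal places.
\gamma(0) = 2.1922

For an MA(q) process X_t = eps_t + sum_i theta_i eps_{t-i} with
Var(eps_t) = sigma^2, the variance is
  gamma(0) = sigma^2 * (1 + sum_i theta_i^2).
  sum_i theta_i^2 = (0.31)^2 = 0.0961.
  gamma(0) = 2 * (1 + 0.0961) = 2 * 1.0961 = 2.1922.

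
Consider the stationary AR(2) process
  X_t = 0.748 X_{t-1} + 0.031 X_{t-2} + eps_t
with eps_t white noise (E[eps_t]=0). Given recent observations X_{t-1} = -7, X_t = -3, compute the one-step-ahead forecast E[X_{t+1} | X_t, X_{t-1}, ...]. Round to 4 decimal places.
E[X_{t+1} \mid \mathcal F_t] = -2.4610

For an AR(p) model X_t = c + sum_i phi_i X_{t-i} + eps_t, the
one-step-ahead conditional mean is
  E[X_{t+1} | X_t, ...] = c + sum_i phi_i X_{t+1-i}.
Substitute known values:
  E[X_{t+1} | ...] = (0.748) * (-3) + (0.031) * (-7)
                   = -2.4610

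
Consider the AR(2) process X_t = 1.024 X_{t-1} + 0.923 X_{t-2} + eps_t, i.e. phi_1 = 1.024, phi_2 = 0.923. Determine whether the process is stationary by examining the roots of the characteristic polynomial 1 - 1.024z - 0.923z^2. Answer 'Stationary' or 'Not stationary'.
\text{Not stationary}

The AR(p) characteristic polynomial is P(z) = 1 - 1.024z - 0.923z^2.
Stationarity requires all roots to lie outside the unit circle, i.e. |z| > 1 for every root.
Set 1 + (-1.024) z + (-0.923) z^2 = 0, i.e. a z^2 + b z + c = 0 with a = -0.923, b = -1.024, c = 1.
Discriminant D = b^2 - 4ac = (-1.024)^2 - 4*(-0.923)*1 = 1.048576 - (-3.692) = 4.740576.
D >= 0, so the roots are real: z = (-b +/- sqrt(D)) / (2a) = (1.024 +/- 2.177286) / (-1.846).
  z_1 = (1.024 + 2.177286) / (-1.846) = -1.7342,   |z_1| = 1.7342.
  z_2 = (1.024 - 2.177286) / (-1.846) = 0.6247,   |z_2| = 0.6247.
Moduli of all roots: 1.7342, 0.6247.
All moduli strictly greater than 1? No.
Verdict: Not stationary.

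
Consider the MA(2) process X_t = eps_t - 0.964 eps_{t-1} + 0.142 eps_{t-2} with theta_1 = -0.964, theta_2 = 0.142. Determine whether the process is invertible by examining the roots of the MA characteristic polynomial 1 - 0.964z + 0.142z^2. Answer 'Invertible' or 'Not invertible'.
\text{Invertible}

The MA(q) characteristic polynomial is P(z) = 1 - 0.964z + 0.142z^2.
Invertibility requires all roots to lie outside the unit circle, i.e. |z| > 1 for every root.
Set 1 + (-0.964) z + (0.142) z^2 = 0, i.e. a z^2 + b z + c = 0 with a = 0.142, b = -0.964, c = 1.
Discriminant D = b^2 - 4ac = (-0.964)^2 - 4*(0.142)*1 = 0.929296 - (0.568) = 0.361296.
D >= 0, so the roots are real: z = (-b +/- sqrt(D)) / (2a) = (0.964 +/- 0.601079) / (0.284).
  z_1 = (0.964 + 0.601079) / (0.284) = 5.5108,   |z_1| = 5.5108.
  z_2 = (0.964 - 0.601079) / (0.284) = 1.2779,   |z_2| = 1.2779.
Moduli of all roots: 5.5108, 1.2779.
All moduli strictly greater than 1? Yes.
Verdict: Invertible.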